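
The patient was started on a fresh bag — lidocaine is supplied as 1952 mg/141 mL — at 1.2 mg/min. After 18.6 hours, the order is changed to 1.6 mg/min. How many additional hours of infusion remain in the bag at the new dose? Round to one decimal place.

6.4 hours

Initial rate:
1.2 mg/min × 60 min/hr = 72 mg/hr
Concentration = 1952 mg ÷ 141 mL = 13.84397 mg/mL
Rate = 72 mg/hr ÷ 13.84397 mg/mL = 5.20082 mL/hr
Volume infused so far = 5.20082 mL/hr × 18.6 hr = 96.73525 mL
Volume remaining = 141 − 96.73525 = 44.26475 mL
New rate:
1.6 mg/min × 60 min/hr = 96 mg/hr
Rate = 96 mg/hr ÷ 13.84397 mg/mL = 6.934426 mL/hr
Time remaining = 44.26475 mL ÷ 6.934426 mL/hr = 6.383333 hr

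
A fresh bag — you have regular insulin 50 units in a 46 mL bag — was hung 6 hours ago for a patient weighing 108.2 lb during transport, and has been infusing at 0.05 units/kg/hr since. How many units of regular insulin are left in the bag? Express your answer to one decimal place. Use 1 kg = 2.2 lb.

Weight = 108.2 lb ÷ 2.2 lb/kg = 49.18182 kg
Dose = 0.05 units/kg/hr × 49.18182 kg = 2.459091 units/hr
Concentration = 50 units ÷ 46 mL = 1.086957 units/mL
Rate = 2.459091 units/hr ÷ 1.086957 units/mL = 2.262364 mL/hr
Volume infused = 2.262364 mL/hr × 6 hr = 13.57418 mL
Volume remaining = 46 − 13.57418 = 32.42582 mL
Drug remaining = 32.42582 mL × 1.086957 units/mL = 35.24545 units

35.2 units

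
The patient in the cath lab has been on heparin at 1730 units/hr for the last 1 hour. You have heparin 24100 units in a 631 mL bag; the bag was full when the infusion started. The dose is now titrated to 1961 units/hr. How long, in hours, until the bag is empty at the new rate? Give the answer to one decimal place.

Initial rate:
Concentration = 24100 units ÷ 631 mL = 38.19334 units/mL
Rate = 1730 units/hr ÷ 38.19334 units/mL = 45.29585 mL/hr
Volume infused so far = 45.29585 mL/hr × 1 hr = 45.29585 mL
Volume remaining = 631 − 45.29585 = 585.7041 mL
New rate:
Rate = 1961 units/hr ÷ 38.19334 units/mL = 51.34402 mL/hr
Time remaining = 585.7041 mL ÷ 51.34402 mL/hr = 11.40745 hr

11.4 hours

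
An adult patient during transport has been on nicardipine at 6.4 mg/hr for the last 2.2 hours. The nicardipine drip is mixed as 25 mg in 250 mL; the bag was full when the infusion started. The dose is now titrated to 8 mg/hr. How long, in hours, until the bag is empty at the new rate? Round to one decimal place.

Initial rate:
Concentration = 25 mg ÷ 250 mL = 0.1 mg/mL
Rate = 6.4 mg/hr ÷ 0.1 mg/mL = 64 mL/hr
Volume infused so far = 64 mL/hr × 2.2 hr = 140.8 mL
Volume remaining = 250 − 140.8 = 109.2 mL
New rate:
Rate = 8 mg/hr ÷ 0.1 mg/mL = 80 mL/hr
Time remaining = 109.2 mL ÷ 80 mL/hr = 1.365 hr

1.4 hours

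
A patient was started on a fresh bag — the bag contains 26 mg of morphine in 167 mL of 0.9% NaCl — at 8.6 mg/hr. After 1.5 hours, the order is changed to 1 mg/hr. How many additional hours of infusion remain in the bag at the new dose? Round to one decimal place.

13.1 hours

Initial rate:
Concentration = 26 mg ÷ 167 mL = 0.1556886 mg/mL
Rate = 8.6 mg/hr ÷ 0.1556886 mg/mL = 55.23846 mL/hr
Volume infused so far = 55.23846 mL/hr × 1.5 hr = 82.85769 mL
Volume remaining = 167 − 82.85769 = 84.14231 mL
New rate:
Rate = 1 mg/hr ÷ 0.1556886 mg/mL = 6.423077 mL/hr
Time remaining = 84.14231 mL ÷ 6.423077 mL/hr = 13.1 hr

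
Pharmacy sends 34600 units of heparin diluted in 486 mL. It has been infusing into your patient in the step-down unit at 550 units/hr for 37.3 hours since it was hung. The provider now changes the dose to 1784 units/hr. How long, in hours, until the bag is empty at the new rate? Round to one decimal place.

7.9 hours

Initial rate:
Concentration = 34600 units ÷ 486 mL = 71.19342 units/mL
Rate = 550 units/hr ÷ 71.19342 units/mL = 7.725434 mL/hr
Volume infused so far = 7.725434 mL/hr × 37.3 hr = 288.1587 mL
Volume remaining = 486 − 288.1587 = 197.8413 mL
New rate:
Rate = 1784 units/hr ÷ 71.19342 units/mL = 25.0585 mL/hr
Time remaining = 197.8413 mL ÷ 25.0585 mL/hr = 7.895179 hr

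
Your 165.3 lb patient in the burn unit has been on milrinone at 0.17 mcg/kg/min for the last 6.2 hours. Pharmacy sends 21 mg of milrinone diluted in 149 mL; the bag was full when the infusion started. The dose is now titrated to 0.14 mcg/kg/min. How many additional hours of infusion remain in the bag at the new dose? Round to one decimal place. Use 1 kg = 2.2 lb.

Initial rate:
Weight = 165.3 lb ÷ 2.2 lb/kg = 75.13636 kg
Dose = 0.17 mcg/kg/min × 75.13636 kg = 12.77318 mcg/min
12.77318 mcg/min × 60 min/hr = 766.3909 mcg/hr
Concentration = 21 mg ÷ 149 mL = 0.1409396 mg/mL = 140.9396 mcg/mL
Rate = 766.3909 mcg/hr ÷ 140.9396 mcg/mL = 5.437726 mL/hr
Volume infused so far = 5.437726 mL/hr × 6.2 hr = 33.7139 mL
Volume remaining = 149 − 33.7139 = 115.2861 mL
New rate:
Dose = 0.14 mcg/kg/min × 75.13636 kg = 10.51909 mcg/min
10.51909 mcg/min × 60 min/hr = 631.1455 mcg/hr
Rate = 631.1455 mcg/hr ÷ 140.9396 mcg/mL = 4.478127 mL/hr
Time remaining = 115.2861 mL ÷ 4.478127 mL/hr = 25.74427 hr

25.7 hours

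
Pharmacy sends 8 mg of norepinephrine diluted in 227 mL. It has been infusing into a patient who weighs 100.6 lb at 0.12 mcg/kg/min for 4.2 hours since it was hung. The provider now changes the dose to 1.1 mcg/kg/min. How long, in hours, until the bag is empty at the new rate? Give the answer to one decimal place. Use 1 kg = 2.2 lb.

2.2 hours

Initial rate:
Weight = 100.6 lb ÷ 2.2 lb/kg = 45.72727 kg
Dose = 0.12 mcg/kg/min × 45.72727 kg = 5.487273 mcg/min
5.487273 mcg/min × 60 min/hr = 329.2364 mcg/hr
Concentration = 8 mg ÷ 227 mL = 0.03524229 mg/mL = 35.24229 mcg/mL
Rate = 329.2364 mcg/hr ÷ 35.24229 mcg/mL = 9.342082 mL/hr
Volume infused so far = 9.342082 mL/hr × 4.2 hr = 39.23674 mL
Volume remaining = 227 − 39.23674 = 187.7633 mL
New rate:
Dose = 1.1 mcg/kg/min × 45.72727 kg = 50.3 mcg/min
50.3 mcg/min × 60 min/hr = 3018 mcg/hr
Rate = 3018 mcg/hr ÷ 35.24229 mcg/mL = 85.63575 mL/hr
Time remaining = 187.7633 mL ÷ 85.63575 mL/hr = 2.19258 hr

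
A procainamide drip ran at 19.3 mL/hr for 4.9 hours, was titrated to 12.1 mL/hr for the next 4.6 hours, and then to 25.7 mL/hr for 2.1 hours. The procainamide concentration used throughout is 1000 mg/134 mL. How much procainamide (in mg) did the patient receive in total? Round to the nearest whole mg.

1524 mg

Concentration = 1000 mg ÷ 134 mL = 7.462687 mg/mL
Stage 1: 19.3 mL/hr × 4.9 hr = 94.57 mL → 94.57 mL × 7.462687 mg/mL = 705.7463 mg
Stage 2: 12.1 mL/hr × 4.6 hr = 55.66 mL → 55.66 mL × 7.462687 mg/mL = 415.3731 mg
Stage 3: 25.7 mL/hr × 2.1 hr = 53.97 mL → 53.97 mL × 7.462687 mg/mL = 402.7612 mg
Total = 705.7463 + 415.3731 + 402.7612 = 1523.881 mg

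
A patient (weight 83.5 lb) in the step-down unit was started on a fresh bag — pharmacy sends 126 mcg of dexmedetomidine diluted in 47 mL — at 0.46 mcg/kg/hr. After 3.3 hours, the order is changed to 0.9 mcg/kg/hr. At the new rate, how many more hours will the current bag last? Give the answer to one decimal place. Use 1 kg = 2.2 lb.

Initial rate:
Weight = 83.5 lb ÷ 2.2 lb/kg = 37.95455 kg
Dose = 0.46 mcg/kg/hr × 37.95455 kg = 17.45909 mcg/hr
Concentration = 126 mcg ÷ 47 mL = 2.680851 mcg/mL
Rate = 17.45909 mcg/hr ÷ 2.680851 mcg/mL = 6.512518 mL/hr
Volume infused so far = 6.512518 mL/hr × 3.3 hr = 21.49131 mL
Volume remaining = 47 − 21.49131 = 25.50869 mL
New rate:
Dose = 0.9 mcg/kg/hr × 37.95455 kg = 34.15909 mcg/hr
Rate = 34.15909 mcg/hr ÷ 2.680851 mcg/mL = 12.74188 mL/hr
Time remaining = 25.50869 mL ÷ 12.74188 mL/hr = 2.001956 hr

2.0 hours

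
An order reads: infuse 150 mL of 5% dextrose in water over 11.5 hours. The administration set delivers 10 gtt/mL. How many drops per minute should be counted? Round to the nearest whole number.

2 gtt/min

150 mL ÷ (11.5 hr × 60 = 690 min) = 0.2173913 mL/min
0.2173913 mL/min × 10 gtt/mL = 2.173913 gtt/min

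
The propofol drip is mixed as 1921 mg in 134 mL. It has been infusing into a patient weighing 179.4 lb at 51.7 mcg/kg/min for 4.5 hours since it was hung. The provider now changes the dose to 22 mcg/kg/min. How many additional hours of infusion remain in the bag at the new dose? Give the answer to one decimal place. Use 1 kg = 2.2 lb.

7.3 hours

Initial rate:
Weight = 179.4 lb ÷ 2.2 lb/kg = 81.54545 kg
Dose = 51.7 mcg/kg/min × 81.54545 kg = 4215.9 mcg/min
4215.9 mcg/min × 60 min/hr = 252954 mcg/hr
Concentration = 1921 mg ÷ 134 mL = 14.33582 mg/mL = 14335.82 mcg/mL
Rate = 252954 mcg/hr ÷ 14335.82 mcg/mL = 17.64489 mL/hr
Volume infused so far = 17.64489 mL/hr × 4.5 hr = 79.40201 mL
Volume remaining = 134 − 79.40201 = 54.59799 mL
New rate:
Dose = 22 mcg/kg/min × 81.54545 kg = 1794 mcg/min
1794 mcg/min × 60 min/hr = 107640 mcg/hr
Rate = 107640 mcg/hr ÷ 14335.82 mcg/mL = 7.508464 mL/hr
Time remaining = 54.59799 mL ÷ 7.508464 mL/hr = 7.271525 hr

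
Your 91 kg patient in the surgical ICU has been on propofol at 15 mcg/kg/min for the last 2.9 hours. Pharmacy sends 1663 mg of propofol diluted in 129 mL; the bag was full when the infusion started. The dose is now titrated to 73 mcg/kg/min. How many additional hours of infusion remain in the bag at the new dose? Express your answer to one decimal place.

Initial rate:
Dose = 15 mcg/kg/min × 91 kg = 1365 mcg/min
1365 mcg/min × 60 min/hr = 81900 mcg/hr
Concentration = 1663 mg ÷ 129 mL = 12.89147 mg/mL = 12891.47 mcg/mL
Rate = 81900 mcg/hr ÷ 12891.47 mcg/mL = 6.353037 mL/hr
Volume infused so far = 6.353037 mL/hr × 2.9 hr = 18.42381 mL
Volume remaining = 129 − 18.42381 = 110.5762 mL
New rate:
Dose = 73 mcg/kg/min × 91 kg = 6643 mcg/min
6643 mcg/min × 60 min/hr = 398580 mcg/hr
Rate = 398580 mcg/hr ÷ 12891.47 mcg/mL = 30.91811 mL/hr
Time remaining = 110.5762 mL ÷ 30.91811 mL/hr = 3.576421 hr

3.6 hours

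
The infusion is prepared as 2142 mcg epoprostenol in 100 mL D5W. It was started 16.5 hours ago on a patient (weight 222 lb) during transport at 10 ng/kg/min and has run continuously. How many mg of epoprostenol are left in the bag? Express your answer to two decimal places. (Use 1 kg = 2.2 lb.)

Weight = 222 lb ÷ 2.2 lb/kg = 100.9091 kg
Dose = 10 ng/kg/min × 100.9091 kg = 1009.091 ng/min
1009.091 ng/min × 60 min/hr = 60545.45 ng/hr
Concentration = 2142 mcg ÷ 100 mL = 21.42 mcg/mL = 21420 ng/mL
Rate = 60545.45 ng/hr ÷ 21420 ng/mL = 2.826585 mL/hr
Volume infused = 2.826585 mL/hr × 16.5 hr = 46.63866 mL
Volume remaining = 100 − 46.63866 = 53.36134 mL
Drug remaining = 53.36134 mL × 21420 ng/mL = 1143000 ng = 1.143 mg

1.14 mg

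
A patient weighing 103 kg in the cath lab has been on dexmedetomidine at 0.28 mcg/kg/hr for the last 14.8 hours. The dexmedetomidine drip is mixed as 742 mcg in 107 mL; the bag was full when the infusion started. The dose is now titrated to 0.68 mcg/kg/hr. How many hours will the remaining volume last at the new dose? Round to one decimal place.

Initial rate:
Dose = 0.28 mcg/kg/hr × 103 kg = 28.84 mcg/hr
Concentration = 742 mcg ÷ 107 mL = 6.934579 mcg/mL
Rate = 28.84 mcg/hr ÷ 6.934579 mcg/mL = 4.158868 mL/hr
Volume infused so far = 4.158868 mL/hr × 14.8 hr = 61.55125 mL
Volume remaining = 107 − 61.55125 = 45.44875 mL
New rate:
Dose = 0.68 mcg/kg/hr × 103 kg = 70.04 mcg/hr
Rate = 70.04 mcg/hr ÷ 6.934579 mcg/mL = 10.10011 mL/hr
Time remaining = 45.44875 mL ÷ 10.10011 mL/hr = 4.499829 hr

4.5 hours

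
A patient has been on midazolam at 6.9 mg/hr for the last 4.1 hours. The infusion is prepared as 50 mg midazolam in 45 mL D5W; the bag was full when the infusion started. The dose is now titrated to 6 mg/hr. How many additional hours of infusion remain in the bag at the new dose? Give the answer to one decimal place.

3.6 hours

Initial rate:
Concentration = 50 mg ÷ 45 mL = 1.111111 mg/mL
Rate = 6.9 mg/hr ÷ 1.111111 mg/mL = 6.21 mL/hr
Volume infused so far = 6.21 mL/hr × 4.1 hr = 25.461 mL
Volume remaining = 45 − 25.461 = 19.539 mL
New rate:
Rate = 6 mg/hr ÷ 1.111111 mg/mL = 5.4 mL/hr
Time remaining = 19.539 mL ÷ 5.4 mL/hr = 3.618333 hr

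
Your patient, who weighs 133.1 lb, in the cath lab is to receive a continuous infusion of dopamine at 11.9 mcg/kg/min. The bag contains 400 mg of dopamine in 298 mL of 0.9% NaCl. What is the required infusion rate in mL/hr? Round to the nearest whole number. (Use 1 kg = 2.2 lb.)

Weight = 133.1 lb ÷ 2.2 lb/kg = 60.5 kg
Dose = 11.9 mcg/kg/min × 60.5 kg = 719.95 mcg/min
719.95 mcg/min × 60 min/hr = 43197 mcg/hr
Concentration = 400 mg ÷ 298 mL = 1.342282 mg/mL = 1342.282 mcg/mL
Rate = 43197 mcg/hr ÷ 1342.282 mcg/mL = 32.18176 mL/hr

32 mL/hr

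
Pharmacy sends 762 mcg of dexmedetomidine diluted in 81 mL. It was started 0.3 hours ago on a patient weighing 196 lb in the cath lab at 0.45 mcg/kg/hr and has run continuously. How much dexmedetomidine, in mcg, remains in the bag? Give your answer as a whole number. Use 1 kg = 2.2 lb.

Weight = 196 lb ÷ 2.2 lb/kg = 89.09091 kg
Dose = 0.45 mcg/kg/hr × 89.09091 kg = 40.09091 mcg/hr
Concentration = 762 mcg ÷ 81 mL = 9.407407 mcg/mL
Rate = 40.09091 mcg/hr ÷ 9.407407 mcg/mL = 4.261632 mL/hr
Volume infused = 4.261632 mL/hr × 0.3 hr = 1.27849 mL
Volume remaining = 81 − 1.27849 = 79.72151 mL
Drug remaining = 79.72151 mL × 9.407407 mcg/mL = 749.9727 mcg

750 mcg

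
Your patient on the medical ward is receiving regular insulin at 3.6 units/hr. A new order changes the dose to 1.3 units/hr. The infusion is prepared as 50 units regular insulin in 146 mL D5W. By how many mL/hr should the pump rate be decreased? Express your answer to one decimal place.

At the current dose:
Concentration = 50 units ÷ 146 mL = 0.3424658 units/mL
Rate = 3.6 units/hr ÷ 0.3424658 units/mL = 10.512 mL/hr
At the new dose:
Rate = 1.3 units/hr ÷ 0.3424658 units/mL = 3.796 mL/hr
Change = 3.796 − 10.512 = -6.716 mL/hr → 6.716 mL/hr decrease

6.7 mL/hr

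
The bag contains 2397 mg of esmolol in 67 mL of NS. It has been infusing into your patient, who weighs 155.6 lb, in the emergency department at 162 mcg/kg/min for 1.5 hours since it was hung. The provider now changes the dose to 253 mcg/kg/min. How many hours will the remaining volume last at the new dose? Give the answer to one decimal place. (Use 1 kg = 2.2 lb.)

Initial rate:
Weight = 155.6 lb ÷ 2.2 lb/kg = 70.72727 kg
Dose = 162 mcg/kg/min × 70.72727 kg = 11457.82 mcg/min
11457.82 mcg/min × 60 min/hr = 687469.1 mcg/hr
Concentration = 2397 mg ÷ 67 mL = 35.77612 mg/mL = 35776.12 mcg/mL
Rate = 687469.1 mcg/hr ÷ 35776.12 mcg/mL = 19.21587 mL/hr
Volume infused so far = 19.21587 mL/hr × 1.5 hr = 28.8238 mL
Volume remaining = 67 − 28.8238 = 38.1762 mL
New rate:
Dose = 253 mcg/kg/min × 70.72727 kg = 17894 mcg/min
17894 mcg/min × 60 min/hr = 1073640 mcg/hr
Rate = 1073640 mcg/hr ÷ 35776.12 mcg/mL = 30.00996 mL/hr
Time remaining = 38.1762 mL ÷ 30.00996 mL/hr = 1.272118 hr

1.3 hours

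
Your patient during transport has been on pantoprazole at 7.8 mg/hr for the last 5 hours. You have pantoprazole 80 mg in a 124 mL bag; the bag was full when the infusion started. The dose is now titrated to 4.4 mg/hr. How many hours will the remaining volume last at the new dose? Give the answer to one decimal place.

9.3 hours

Initial rate:
Concentration = 80 mg ÷ 124 mL = 0.6451613 mg/mL
Rate = 7.8 mg/hr ÷ 0.6451613 mg/mL = 12.09 mL/hr
Volume infused so far = 12.09 mL/hr × 5 hr = 60.45 mL
Volume remaining = 124 − 60.45 = 63.55 mL
New rate:
Rate = 4.4 mg/hr ÷ 0.6451613 mg/mL = 6.82 mL/hr
Time remaining = 63.55 mL ÷ 6.82 mL/hr = 9.318182 hr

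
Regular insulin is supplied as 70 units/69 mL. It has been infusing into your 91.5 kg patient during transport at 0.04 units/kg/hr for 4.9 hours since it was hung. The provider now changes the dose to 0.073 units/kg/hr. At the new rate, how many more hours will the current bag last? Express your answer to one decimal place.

7.8 hours

Initial rate:
Dose = 0.04 units/kg/hr × 91.5 kg = 3.66 units/hr
Concentration = 70 units ÷ 69 mL = 1.014493 units/mL
Rate = 3.66 units/hr ÷ 1.014493 units/mL = 3.607714 mL/hr
Volume infused so far = 3.607714 mL/hr × 4.9 hr = 17.6778 mL
Volume remaining = 69 − 17.6778 = 51.3222 mL
New rate:
Dose = 0.073 units/kg/hr × 91.5 kg = 6.6795 units/hr
Rate = 6.6795 units/hr ÷ 1.014493 units/mL = 6.584079 mL/hr
Time remaining = 51.3222 mL ÷ 6.584079 mL/hr = 7.794895 hr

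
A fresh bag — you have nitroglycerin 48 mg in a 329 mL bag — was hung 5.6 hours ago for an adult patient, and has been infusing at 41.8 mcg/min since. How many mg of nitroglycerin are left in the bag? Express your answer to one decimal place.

41.8 mcg/min × 60 min/hr = 2508 mcg/hr
Concentration = 48 mg ÷ 329 mL = 0.1458967 mg/mL = 145.8967 mcg/mL
Rate = 2508 mcg/hr ÷ 145.8967 mcg/mL = 17.19025 mL/hr
Volume infused = 17.19025 mL/hr × 5.6 hr = 96.2654 mL
Volume remaining = 329 − 96.2654 = 232.7346 mL
Drug remaining = 232.7346 mL × 145.8967 mcg/mL = 33955.2 mcg = 33.9552 mg

34.0 mg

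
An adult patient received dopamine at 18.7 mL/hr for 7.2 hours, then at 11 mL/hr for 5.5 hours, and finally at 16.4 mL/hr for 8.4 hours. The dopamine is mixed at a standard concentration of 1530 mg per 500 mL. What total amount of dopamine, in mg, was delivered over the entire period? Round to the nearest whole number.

Concentration = 1530 mg ÷ 500 mL = 3.06 mg/mL
Stage 1: 18.7 mL/hr × 7.2 hr = 134.64 mL → 134.64 mL × 3.06 mg/mL = 411.9984 mg
Stage 2: 11 mL/hr × 5.5 hr = 60.5 mL → 60.5 mL × 3.06 mg/mL = 185.13 mg
Stage 3: 16.4 mL/hr × 8.4 hr = 137.76 mL → 137.76 mL × 3.06 mg/mL = 421.5456 mg
Total = 411.9984 + 185.13 + 421.5456 = 1018.674 mg

1019 mg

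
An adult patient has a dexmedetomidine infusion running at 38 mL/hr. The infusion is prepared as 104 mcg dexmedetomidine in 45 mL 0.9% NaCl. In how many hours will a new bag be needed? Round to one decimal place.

Duration = 45 mL ÷ 38 mL/hr = 1.184211 hr

1.2 hours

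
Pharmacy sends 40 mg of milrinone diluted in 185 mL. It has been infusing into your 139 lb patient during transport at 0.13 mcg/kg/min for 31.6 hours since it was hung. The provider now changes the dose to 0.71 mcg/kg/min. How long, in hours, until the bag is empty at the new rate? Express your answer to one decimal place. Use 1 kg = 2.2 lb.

Initial rate:
Weight = 139 lb ÷ 2.2 lb/kg = 63.18182 kg
Dose = 0.13 mcg/kg/min × 63.18182 kg = 8.213636 mcg/min
8.213636 mcg/min × 60 min/hr = 492.8182 mcg/hr
Concentration = 40 mg ÷ 185 mL = 0.2162162 mg/mL = 216.2162 mcg/mL
Rate = 492.8182 mcg/hr ÷ 216.2162 mcg/mL = 2.279284 mL/hr
Volume infused so far = 2.279284 mL/hr × 31.6 hr = 72.02538 mL
Volume remaining = 185 − 72.02538 = 112.9746 mL
New rate:
Dose = 0.71 mcg/kg/min × 63.18182 kg = 44.85909 mcg/min
44.85909 mcg/min × 60 min/hr = 2691.545 mcg/hr
Rate = 2691.545 mcg/hr ÷ 216.2162 mcg/mL = 12.4484 mL/hr
Time remaining = 112.9746 mL ÷ 12.4484 mL/hr = 9.075435 hr

9.1 hours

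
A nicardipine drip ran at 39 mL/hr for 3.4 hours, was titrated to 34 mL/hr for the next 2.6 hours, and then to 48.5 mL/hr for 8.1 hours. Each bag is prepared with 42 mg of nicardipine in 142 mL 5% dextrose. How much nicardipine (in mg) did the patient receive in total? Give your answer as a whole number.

182 mg

Concentration = 42 mg ÷ 142 mL = 0.2957746 mg/mL
Stage 1: 39 mL/hr × 3.4 hr = 132.6 mL → 132.6 mL × 0.2957746 mg/mL = 39.21972 mg
Stage 2: 34 mL/hr × 2.6 hr = 88.4 mL → 88.4 mL × 0.2957746 mg/mL = 26.14648 mg
Stage 3: 48.5 mL/hr × 8.1 hr = 392.85 mL → 392.85 mL × 0.2957746 mg/mL = 116.1951 mg
Total = 39.21972 + 26.14648 + 116.1951 = 181.5613 mg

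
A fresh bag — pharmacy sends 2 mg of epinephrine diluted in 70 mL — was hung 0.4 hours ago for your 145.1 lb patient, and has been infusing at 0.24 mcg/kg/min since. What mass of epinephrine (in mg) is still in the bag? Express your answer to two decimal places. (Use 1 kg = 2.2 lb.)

Weight = 145.1 lb ÷ 2.2 lb/kg = 65.95455 kg
Dose = 0.24 mcg/kg/min × 65.95455 kg = 15.82909 mcg/min
15.82909 mcg/min × 60 min/hr = 949.7455 mcg/hr
Concentration = 2 mg ÷ 70 mL = 0.02857143 mg/mL = 28.57143 mcg/mL
Rate = 949.7455 mcg/hr ÷ 28.57143 mcg/mL = 33.24109 mL/hr
Volume infused = 33.24109 mL/hr × 0.4 hr = 13.29644 mL
Volume remaining = 70 − 13.29644 = 56.70356 mL
Drug remaining = 56.70356 mL × 28.57143 mcg/mL = 1620.102 mcg = 1.620102 mg

1.62 mg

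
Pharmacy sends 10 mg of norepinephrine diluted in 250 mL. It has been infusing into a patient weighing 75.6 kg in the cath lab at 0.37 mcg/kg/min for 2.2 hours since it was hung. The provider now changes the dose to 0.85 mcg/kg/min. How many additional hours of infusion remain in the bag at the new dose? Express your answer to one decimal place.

Initial rate:
Dose = 0.37 mcg/kg/min × 75.6 kg = 27.972 mcg/min
27.972 mcg/min × 60 min/hr = 1678.32 mcg/hr
Concentration = 10 mg ÷ 250 mL = 0.04 mg/mL = 40 mcg/mL
Rate = 1678.32 mcg/hr ÷ 40 mcg/mL = 41.958 mL/hr
Volume infused so far = 41.958 mL/hr × 2.2 hr = 92.3076 mL
Volume remaining = 250 − 92.3076 = 157.6924 mL
New rate:
Dose = 0.85 mcg/kg/min × 75.6 kg = 64.26 mcg/min
64.26 mcg/min × 60 min/hr = 3855.6 mcg/hr
Rate = 3855.6 mcg/hr ÷ 40 mcg/mL = 96.39 mL/hr
Time remaining = 157.6924 mL ÷ 96.39 mL/hr = 1.635983 hr

1.6 hours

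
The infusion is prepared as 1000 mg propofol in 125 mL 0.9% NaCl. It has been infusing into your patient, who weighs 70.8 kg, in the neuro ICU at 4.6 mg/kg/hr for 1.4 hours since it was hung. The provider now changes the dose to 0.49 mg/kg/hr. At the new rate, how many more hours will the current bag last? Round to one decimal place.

15.7 hours

Initial rate:
Dose = 4.6 mg/kg/hr × 70.8 kg = 325.68 mg/hr
Concentration = 1000 mg ÷ 125 mL = 8 mg/mL
Rate = 325.68 mg/hr ÷ 8 mg/mL = 40.71 mL/hr
Volume infused so far = 40.71 mL/hr × 1.4 hr = 56.994 mL
Volume remaining = 125 − 56.994 = 68.006 mL
New rate:
Dose = 0.49 mg/kg/hr × 70.8 kg = 34.692 mg/hr
Rate = 34.692 mg/hr ÷ 8 mg/mL = 4.3365 mL/hr
Time remaining = 68.006 mL ÷ 4.3365 mL/hr = 15.68223 hr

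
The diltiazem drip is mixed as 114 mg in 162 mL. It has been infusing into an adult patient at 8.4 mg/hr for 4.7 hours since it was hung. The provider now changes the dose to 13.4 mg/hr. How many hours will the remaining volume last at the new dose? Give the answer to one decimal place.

5.6 hours

Initial rate:
Concentration = 114 mg ÷ 162 mL = 0.7037037 mg/mL
Rate = 8.4 mg/hr ÷ 0.7037037 mg/mL = 11.93684 mL/hr
Volume infused so far = 11.93684 mL/hr × 4.7 hr = 56.10316 mL
Volume remaining = 162 − 56.10316 = 105.8968 mL
New rate:
Rate = 13.4 mg/hr ÷ 0.7037037 mg/mL = 19.04211 mL/hr
Time remaining = 105.8968 mL ÷ 19.04211 mL/hr = 5.561194 hr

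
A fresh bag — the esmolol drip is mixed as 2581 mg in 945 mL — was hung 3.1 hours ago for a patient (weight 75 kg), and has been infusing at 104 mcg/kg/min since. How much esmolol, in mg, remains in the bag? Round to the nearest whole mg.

1130 mg

Dose = 104 mcg/kg/min × 75 kg = 7800 mcg/min
7800 mcg/min × 60 min/hr = 468000 mcg/hr
Concentration = 2581 mg ÷ 945 mL = 2.731217 mg/mL = 2731.217 mcg/mL
Rate = 468000 mcg/hr ÷ 2731.217 mcg/mL = 171.3522 mL/hr
Volume infused = 171.3522 mL/hr × 3.1 hr = 531.1918 mL
Volume remaining = 945 − 531.1918 = 413.8082 mL
Drug remaining = 413.8082 mL × 2731.217 mcg/mL = 1130200 mcg = 1130.2 mg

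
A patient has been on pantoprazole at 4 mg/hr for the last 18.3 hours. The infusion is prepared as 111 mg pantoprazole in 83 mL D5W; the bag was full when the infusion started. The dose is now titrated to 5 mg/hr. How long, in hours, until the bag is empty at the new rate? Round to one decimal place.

Initial rate:
Concentration = 111 mg ÷ 83 mL = 1.337349 mg/mL
Rate = 4 mg/hr ÷ 1.337349 mg/mL = 2.990991 mL/hr
Volume infused so far = 2.990991 mL/hr × 18.3 hr = 54.73514 mL
Volume remaining = 83 − 54.73514 = 28.26486 mL
New rate:
Rate = 5 mg/hr ÷ 1.337349 mg/mL = 3.738739 mL/hr
Time remaining = 28.26486 mL ÷ 3.738739 mL/hr = 7.56 hr

7.6 hours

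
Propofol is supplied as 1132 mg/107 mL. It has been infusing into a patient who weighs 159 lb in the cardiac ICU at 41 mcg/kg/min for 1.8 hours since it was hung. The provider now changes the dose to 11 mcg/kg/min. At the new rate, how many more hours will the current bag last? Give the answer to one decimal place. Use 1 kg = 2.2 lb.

17.0 hours

Initial rate:
Weight = 159 lb ÷ 2.2 lb/kg = 72.27273 kg
Dose = 41 mcg/kg/min × 72.27273 kg = 2963.182 mcg/min
2963.182 mcg/min × 60 min/hr = 177790.9 mcg/hr
Concentration = 1132 mg ÷ 107 mL = 10.57944 mg/mL = 10579.44 mcg/mL
Rate = 177790.9 mcg/hr ÷ 10579.44 mcg/mL = 16.80532 mL/hr
Volume infused so far = 16.80532 mL/hr × 1.8 hr = 30.24958 mL
Volume remaining = 107 − 30.24958 = 76.75042 mL
New rate:
Dose = 11 mcg/kg/min × 72.27273 kg = 795 mcg/min
795 mcg/min × 60 min/hr = 47700 mcg/hr
Rate = 47700 mcg/hr ÷ 10579.44 mcg/mL = 4.508746 mL/hr
Time remaining = 76.75042 mL ÷ 4.508746 mL/hr = 17.02257 hr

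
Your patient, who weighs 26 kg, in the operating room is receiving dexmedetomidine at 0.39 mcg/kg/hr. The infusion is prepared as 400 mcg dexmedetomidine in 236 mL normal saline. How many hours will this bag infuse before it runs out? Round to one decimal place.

Dose = 0.39 mcg/kg/hr × 26 kg = 10.14 mcg/hr
Concentration = 400 mcg ÷ 236 mL = 1.694915 mcg/mL
Rate = 10.14 mcg/hr ÷ 1.694915 mcg/mL = 5.9826 mL/hr
Duration = 236 mL ÷ 5.9826 mL/hr = 39.44773 hr

39.4 hours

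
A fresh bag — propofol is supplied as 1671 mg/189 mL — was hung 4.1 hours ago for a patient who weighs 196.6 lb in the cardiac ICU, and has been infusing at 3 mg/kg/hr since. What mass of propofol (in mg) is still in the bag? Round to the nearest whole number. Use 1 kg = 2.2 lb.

Weight = 196.6 lb ÷ 2.2 lb/kg = 89.36364 kg
Dose = 3 mg/kg/hr × 89.36364 kg = 268.0909 mg/hr
Concentration = 1671 mg ÷ 189 mL = 8.84127 mg/mL
Rate = 268.0909 mg/hr ÷ 8.84127 mg/mL = 30.32267 mL/hr
Volume infused = 30.32267 mL/hr × 4.1 hr = 124.3229 mL
Volume remaining = 189 − 124.3229 = 64.67705 mL
Drug remaining = 64.67705 mL × 8.84127 mg/mL = 571.8273 mg

572 mg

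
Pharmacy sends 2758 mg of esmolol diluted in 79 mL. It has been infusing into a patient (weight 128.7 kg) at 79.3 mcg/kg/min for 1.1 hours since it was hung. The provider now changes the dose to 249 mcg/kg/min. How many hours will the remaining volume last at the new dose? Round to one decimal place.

Initial rate:
Dose = 79.3 mcg/kg/min × 128.7 kg = 10205.91 mcg/min
10205.91 mcg/min × 60 min/hr = 612354.6 mcg/hr
Concentration = 2758 mg ÷ 79 mL = 34.91139 mg/mL = 34911.39 mcg/mL
Rate = 612354.6 mcg/hr ÷ 34911.39 mcg/mL = 17.54025 mL/hr
Volume infused so far = 17.54025 mL/hr × 1.1 hr = 19.29428 mL
Volume remaining = 79 − 19.29428 = 59.70572 mL
New rate:
Dose = 249 mcg/kg/min × 128.7 kg = 32046.3 mcg/min
32046.3 mcg/min × 60 min/hr = 1922778 mcg/hr
Rate = 1922778 mcg/hr ÷ 34911.39 mcg/mL = 55.07595 mL/hr
Time remaining = 59.70572 mL ÷ 55.07595 mL/hr = 1.084062 hr

1.1 hours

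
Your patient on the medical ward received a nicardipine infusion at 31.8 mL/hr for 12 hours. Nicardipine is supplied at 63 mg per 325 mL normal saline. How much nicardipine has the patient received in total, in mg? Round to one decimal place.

74.0 mg

Concentration = 63 mg ÷ 325 mL = 0.1938462 mg/mL
Drug rate = 31.8 mL/hr × 0.1938462 mg/mL = 6.164308 mg/hr
Total = 6.164308 mg/hr × 12 hr = 73.97169 mg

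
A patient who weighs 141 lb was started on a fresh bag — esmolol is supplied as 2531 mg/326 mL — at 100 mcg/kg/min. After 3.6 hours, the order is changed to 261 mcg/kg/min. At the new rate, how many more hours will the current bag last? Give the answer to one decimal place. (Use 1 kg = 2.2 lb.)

Initial rate:
Weight = 141 lb ÷ 2.2 lb/kg = 64.09091 kg
Dose = 100 mcg/kg/min × 64.09091 kg = 6409.091 mcg/min
6409.091 mcg/min × 60 min/hr = 384545.5 mcg/hr
Concentration = 2531 mg ÷ 326 mL = 7.763804 mg/mL = 7763.804 mcg/mL
Rate = 384545.5 mcg/hr ÷ 7763.804 mcg/mL = 49.53055 mL/hr
Volume infused so far = 49.53055 mL/hr × 3.6 hr = 178.31 mL
Volume remaining = 326 − 178.31 = 147.69 mL
New rate:
Dose = 261 mcg/kg/min × 64.09091 kg = 16727.73 mcg/min
16727.73 mcg/min × 60 min/hr = 1003664 mcg/hr
Rate = 1003664 mcg/hr ÷ 7763.804 mcg/mL = 129.2747 mL/hr
Time remaining = 147.69 mL ÷ 129.2747 mL/hr = 1.142451 hr

1.1 hours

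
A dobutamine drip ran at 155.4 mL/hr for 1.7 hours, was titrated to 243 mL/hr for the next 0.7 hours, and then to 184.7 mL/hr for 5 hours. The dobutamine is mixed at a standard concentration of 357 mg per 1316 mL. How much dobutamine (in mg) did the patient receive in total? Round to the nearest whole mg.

Concentration = 357 mg ÷ 1316 mL = 0.2712766 mg/mL
Stage 1: 155.4 mL/hr × 1.7 hr = 264.18 mL → 264.18 mL × 0.2712766 mg/mL = 71.66585 mg
Stage 2: 243 mL/hr × 0.7 hr = 170.1 mL → 170.1 mL × 0.2712766 mg/mL = 46.14415 mg
Stage 3: 184.7 mL/hr × 5 hr = 923.5 mL → 923.5 mL × 0.2712766 mg/mL = 250.5239 mg
Total = 71.66585 + 46.14415 + 250.5239 = 368.3339 mg

368 mg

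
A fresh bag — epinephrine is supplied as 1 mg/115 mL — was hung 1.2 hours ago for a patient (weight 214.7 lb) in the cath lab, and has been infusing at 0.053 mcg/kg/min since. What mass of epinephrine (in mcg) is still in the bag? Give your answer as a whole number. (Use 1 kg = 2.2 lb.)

Weight = 214.7 lb ÷ 2.2 lb/kg = 97.59091 kg
Dose = 0.053 mcg/kg/min × 97.59091 kg = 5.172318 mcg/min
5.172318 mcg/min × 60 min/hr = 310.3391 mcg/hr
Concentration = 1 mg ÷ 115 mL = 0.008695652 mg/mL = 8.695652 mcg/mL
Rate = 310.3391 mcg/hr ÷ 8.695652 mcg/mL = 35.689 mL/hr
Volume infused = 35.689 mL/hr × 1.2 hr = 42.82679 mL
Volume remaining = 115 − 42.82679 = 72.17321 mL
Drug remaining = 72.17321 mL × 8.695652 mcg/mL = 627.5931 mcg

628 mcg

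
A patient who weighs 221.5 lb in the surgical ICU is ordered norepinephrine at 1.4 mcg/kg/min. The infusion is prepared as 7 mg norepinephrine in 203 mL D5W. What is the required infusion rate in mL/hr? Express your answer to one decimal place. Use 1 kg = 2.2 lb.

245.3 mL/hr

Weight = 221.5 lb ÷ 2.2 lb/kg = 100.6818 kg
Dose = 1.4 mcg/kg/min × 100.6818 kg = 140.9545 mcg/min
140.9545 mcg/min × 60 min/hr = 8457.273 mcg/hr
Concentration = 7 mg ÷ 203 mL = 0.03448276 mg/mL = 34.48276 mcg/mL
Rate = 8457.273 mcg/hr ÷ 34.48276 mcg/mL = 245.2609 mL/hr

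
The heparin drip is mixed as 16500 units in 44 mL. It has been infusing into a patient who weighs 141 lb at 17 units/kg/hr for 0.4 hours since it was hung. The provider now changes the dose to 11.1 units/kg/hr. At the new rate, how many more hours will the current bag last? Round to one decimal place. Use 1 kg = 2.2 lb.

Initial rate:
Weight = 141 lb ÷ 2.2 lb/kg = 64.09091 kg
Dose = 17 units/kg/hr × 64.09091 kg = 1089.545 units/hr
Concentration = 16500 units ÷ 44 mL = 375 units/mL
Rate = 1089.545 units/hr ÷ 375 units/mL = 2.905455 mL/hr
Volume infused so far = 2.905455 mL/hr × 0.4 hr = 1.162182 mL
Volume remaining = 44 − 1.162182 = 42.83782 mL
New rate:
Dose = 11.1 units/kg/hr × 64.09091 kg = 711.4091 units/hr
Rate = 711.4091 units/hr ÷ 375 units/mL = 1.897091 mL/hr
Time remaining = 42.83782 mL ÷ 1.897091 mL/hr = 22.58079 hr

22.6 hours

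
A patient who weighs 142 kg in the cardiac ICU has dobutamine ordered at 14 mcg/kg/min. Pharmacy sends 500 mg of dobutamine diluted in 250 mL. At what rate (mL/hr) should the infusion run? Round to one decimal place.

59.6 mL/hr

Dose = 14 mcg/kg/min × 142 kg = 1988 mcg/min
1988 mcg/min × 60 min/hr = 119280 mcg/hr
Concentration = 500 mg ÷ 250 mL = 2 mg/mL = 2000 mcg/mL
Rate = 119280 mcg/hr ÷ 2000 mcg/mL = 59.64 mL/hr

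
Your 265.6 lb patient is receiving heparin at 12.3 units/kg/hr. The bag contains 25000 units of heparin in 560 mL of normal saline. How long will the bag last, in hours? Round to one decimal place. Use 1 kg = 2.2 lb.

Weight = 265.6 lb ÷ 2.2 lb/kg = 120.7273 kg
Dose = 12.3 units/kg/hr × 120.7273 kg = 1484.945 units/hr
Concentration = 25000 units ÷ 560 mL = 44.64286 units/mL
Rate = 1484.945 units/hr ÷ 44.64286 units/mL = 33.26278 mL/hr
Duration = 560 mL ÷ 33.26278 mL/hr = 16.83564 hr

16.8 hours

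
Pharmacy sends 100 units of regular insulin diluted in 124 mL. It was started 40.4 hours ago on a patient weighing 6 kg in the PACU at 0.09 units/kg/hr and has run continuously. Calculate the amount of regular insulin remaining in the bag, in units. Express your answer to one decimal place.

Dose = 0.09 units/kg/hr × 6 kg = 0.54 units/hr
Concentration = 100 units ÷ 124 mL = 0.8064516 units/mL
Rate = 0.54 units/hr ÷ 0.8064516 units/mL = 0.6696 mL/hr
Volume infused = 0.6696 mL/hr × 40.4 hr = 27.05184 mL
Volume remaining = 124 − 27.05184 = 96.94816 mL
Drug remaining = 96.94816 mL × 0.8064516 units/mL = 78.184 units

78.2 units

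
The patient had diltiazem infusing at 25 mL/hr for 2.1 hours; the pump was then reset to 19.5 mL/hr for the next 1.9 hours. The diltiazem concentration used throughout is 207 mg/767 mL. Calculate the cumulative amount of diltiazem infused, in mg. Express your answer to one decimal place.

Concentration = 207 mg ÷ 767 mL = 0.2698827 mg/mL
Stage 1: 25 mL/hr × 2.1 hr = 52.5 mL → 52.5 mL × 0.2698827 mg/mL = 14.16884 mg
Stage 2: 19.5 mL/hr × 1.9 hr = 37.05 mL → 37.05 mL × 0.2698827 mg/mL = 9.999153 mg
Total = 14.16884 + 9.999153 = 24.16799 mg

24.2 mg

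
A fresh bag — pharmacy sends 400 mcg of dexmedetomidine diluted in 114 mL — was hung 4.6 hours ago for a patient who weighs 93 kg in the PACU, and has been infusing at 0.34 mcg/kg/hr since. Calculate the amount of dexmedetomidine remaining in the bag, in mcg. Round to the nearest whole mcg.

Dose = 0.34 mcg/kg/hr × 93 kg = 31.62 mcg/hr
Concentration = 400 mcg ÷ 114 mL = 3.508772 mcg/mL
Rate = 31.62 mcg/hr ÷ 3.508772 mcg/mL = 9.0117 mL/hr
Volume infused = 9.0117 mL/hr × 4.6 hr = 41.45382 mL
Volume remaining = 114 − 41.45382 = 72.54618 mL
Drug remaining = 72.54618 mL × 3.508772 mcg/mL = 254.548 mcg

255 mcg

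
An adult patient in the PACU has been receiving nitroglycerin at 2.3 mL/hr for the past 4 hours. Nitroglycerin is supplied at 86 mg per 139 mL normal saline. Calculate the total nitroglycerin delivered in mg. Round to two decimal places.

5.69 mg

Concentration = 86 mg ÷ 139 mL = 0.618705 mg/mL = 618.705 mcg/mL
Drug rate = 2.3 mL/hr × 618.705 mcg/mL = 1423.022 mcg/hr
Total = 1423.022 mcg/hr × 4 hr = 5692.086 mcg = 5.692086 mg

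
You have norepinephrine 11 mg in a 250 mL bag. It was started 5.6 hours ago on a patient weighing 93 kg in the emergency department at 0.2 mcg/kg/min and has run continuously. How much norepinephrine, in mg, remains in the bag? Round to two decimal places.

4.75 mg

Dose = 0.2 mcg/kg/min × 93 kg = 18.6 mcg/min
18.6 mcg/min × 60 min/hr = 1116 mcg/hr
Concentration = 11 mg ÷ 250 mL = 0.044 mg/mL = 44 mcg/mL
Rate = 1116 mcg/hr ÷ 44 mcg/mL = 25.36364 mL/hr
Volume infused = 25.36364 mL/hr × 5.6 hr = 142.0364 mL
Volume remaining = 250 − 142.0364 = 107.9636 mL
Drug remaining = 107.9636 mL × 44 mcg/mL = 4750.4 mcg = 4.7504 mg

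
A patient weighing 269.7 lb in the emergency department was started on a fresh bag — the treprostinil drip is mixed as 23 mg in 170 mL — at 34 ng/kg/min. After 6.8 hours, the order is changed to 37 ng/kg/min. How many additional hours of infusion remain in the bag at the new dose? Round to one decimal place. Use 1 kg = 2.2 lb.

78.3 hours

Initial rate:
Weight = 269.7 lb ÷ 2.2 lb/kg = 122.5909 kg
Dose = 34 ng/kg/min × 122.5909 kg = 4168.091 ng/min
4168.091 ng/min × 60 min/hr = 250085.5 ng/hr
Concentration = 23 mg ÷ 170 mL = 0.1352941 mg/mL = 135294.1 ng/mL
Rate = 250085.5 ng/hr ÷ 135294.1 ng/mL = 1.848458 mL/hr
Volume infused so far = 1.848458 mL/hr × 6.8 hr = 12.56951 mL
Volume remaining = 170 − 12.56951 = 157.4305 mL
New rate:
Dose = 37 ng/kg/min × 122.5909 kg = 4535.864 ng/min
4535.864 ng/min × 60 min/hr = 272151.8 ng/hr
Rate = 272151.8 ng/hr ÷ 135294.1 ng/mL = 2.011557 mL/hr
Time remaining = 157.4305 mL ÷ 2.011557 mL/hr = 78.263 hr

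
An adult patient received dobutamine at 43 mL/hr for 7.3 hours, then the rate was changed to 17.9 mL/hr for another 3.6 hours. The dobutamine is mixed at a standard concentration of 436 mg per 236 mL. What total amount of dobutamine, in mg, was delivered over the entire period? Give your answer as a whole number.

699 mg

Concentration = 436 mg ÷ 236 mL = 1.847458 mg/mL
Stage 1: 43 mL/hr × 7.3 hr = 313.9 mL → 313.9 mL × 1.847458 mg/mL = 579.9169 mg
Stage 2: 17.9 mL/hr × 3.6 hr = 64.44 mL → 64.44 mL × 1.847458 mg/mL = 119.0502 mg
Total = 579.9169 + 119.0502 = 698.9671 mg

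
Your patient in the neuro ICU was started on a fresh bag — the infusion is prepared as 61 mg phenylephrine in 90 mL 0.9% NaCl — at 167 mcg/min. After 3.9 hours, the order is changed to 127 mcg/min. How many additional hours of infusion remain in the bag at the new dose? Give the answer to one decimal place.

Initial rate:
167 mcg/min × 60 min/hr = 10020 mcg/hr
Concentration = 61 mg ÷ 90 mL = 0.6777778 mg/mL = 677.7778 mcg/mL
Rate = 10020 mcg/hr ÷ 677.7778 mcg/mL = 14.78361 mL/hr
Volume infused so far = 14.78361 mL/hr × 3.9 hr = 57.65607 mL
Volume remaining = 90 − 57.65607 = 32.34393 mL
New rate:
127 mcg/min × 60 min/hr = 7620 mcg/hr
Rate = 7620 mcg/hr ÷ 677.7778 mcg/mL = 11.24262 mL/hr
Time remaining = 32.34393 mL ÷ 11.24262 mL/hr = 2.876903 hr

2.9 hours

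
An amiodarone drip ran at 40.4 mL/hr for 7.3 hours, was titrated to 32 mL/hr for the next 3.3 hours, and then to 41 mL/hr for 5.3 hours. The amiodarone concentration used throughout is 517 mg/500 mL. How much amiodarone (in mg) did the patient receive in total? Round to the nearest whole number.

639 mg

Concentration = 517 mg ÷ 500 mL = 1.034 mg/mL
Stage 1: 40.4 mL/hr × 7.3 hr = 294.92 mL → 294.92 mL × 1.034 mg/mL = 304.9473 mg
Stage 2: 32 mL/hr × 3.3 hr = 105.6 mL → 105.6 mL × 1.034 mg/mL = 109.1904 mg
Stage 3: 41 mL/hr × 5.3 hr = 217.3 mL → 217.3 mL × 1.034 mg/mL = 224.6882 mg
Total = 304.9473 + 109.1904 + 224.6882 = 638.8259 mg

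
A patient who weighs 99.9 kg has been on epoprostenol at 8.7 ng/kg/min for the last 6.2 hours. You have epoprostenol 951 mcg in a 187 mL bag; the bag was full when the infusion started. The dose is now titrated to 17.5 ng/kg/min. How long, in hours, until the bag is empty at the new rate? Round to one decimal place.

Initial rate:
Dose = 8.7 ng/kg/min × 99.9 kg = 869.13 ng/min
869.13 ng/min × 60 min/hr = 52147.8 ng/hr
Concentration = 951 mcg ÷ 187 mL = 5.085561 mcg/mL = 5085.561 ng/mL
Rate = 52147.8 ng/hr ÷ 5085.561 ng/mL = 10.25409 mL/hr
Volume infused so far = 10.25409 mL/hr × 6.2 hr = 63.57535 mL
Volume remaining = 187 − 63.57535 = 123.4246 mL
New rate:
Dose = 17.5 ng/kg/min × 99.9 kg = 1748.25 ng/min
1748.25 ng/min × 60 min/hr = 104895 ng/hr
Rate = 104895 ng/hr ÷ 5085.561 ng/mL = 20.62604 mL/hr
Time remaining = 123.4246 mL ÷ 20.62604 mL/hr = 5.983923 hr

6.0 hours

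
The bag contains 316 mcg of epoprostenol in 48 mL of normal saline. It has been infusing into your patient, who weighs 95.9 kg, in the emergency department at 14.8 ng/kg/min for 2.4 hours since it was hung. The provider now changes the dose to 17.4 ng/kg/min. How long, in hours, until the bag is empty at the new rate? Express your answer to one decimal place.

Initial rate:
Dose = 14.8 ng/kg/min × 95.9 kg = 1419.32 ng/min
1419.32 ng/min × 60 min/hr = 85159.2 ng/hr
Concentration = 316 mcg ÷ 48 mL = 6.583333 mcg/mL = 6583.333 ng/mL
Rate = 85159.2 ng/hr ÷ 6583.333 ng/mL = 12.93557 mL/hr
Volume infused so far = 12.93557 mL/hr × 2.4 hr = 31.04538 mL
Volume remaining = 48 − 31.04538 = 16.95462 mL
New rate:
Dose = 17.4 ng/kg/min × 95.9 kg = 1668.66 ng/min
1668.66 ng/min × 60 min/hr = 100119.6 ng/hr
Rate = 100119.6 ng/hr ÷ 6583.333 ng/mL = 15.20804 mL/hr
Time remaining = 16.95462 mL ÷ 15.20804 mL/hr = 1.114846 hr

1.1 hours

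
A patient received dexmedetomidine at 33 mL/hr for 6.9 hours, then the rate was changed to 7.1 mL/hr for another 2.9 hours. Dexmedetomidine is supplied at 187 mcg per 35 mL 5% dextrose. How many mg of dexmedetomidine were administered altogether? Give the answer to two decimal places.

1.33 mg

Concentration = 187 mcg ÷ 35 mL = 5.342857 mcg/mL
Stage 1: 33 mL/hr × 6.9 hr = 227.7 mL → 227.7 mL × 5.342857 mcg/mL = 1216.569 mcg
Stage 2: 7.1 mL/hr × 2.9 hr = 20.59 mL → 20.59 mL × 5.342857 mcg/mL = 110.0094 mcg
Total = 1216.569 + 110.0094 = 1326.578 mcg = 1.326578 mg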